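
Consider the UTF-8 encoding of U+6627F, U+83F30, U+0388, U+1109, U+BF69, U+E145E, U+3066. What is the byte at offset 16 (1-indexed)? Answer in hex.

0xA9

1-indexed offset 16 is 0-indexed offset 15.
U+6627F → 4-byte form F1 A6 89 BF at offsets 0–3.
U+83F30 → 4-byte form F2 83 BC B0 at offsets 4–7.
U+0388 → 2-byte form CE 88 at offsets 8–9.
U+1109 → 3-byte form E1 84 89 at offsets 10–12.
U+BF69 → 3-byte form EB BD A9 at offsets 13–15.
Offset 15 falls in char 5's range; it's byte 3 of EB BD A9 = 0xA9.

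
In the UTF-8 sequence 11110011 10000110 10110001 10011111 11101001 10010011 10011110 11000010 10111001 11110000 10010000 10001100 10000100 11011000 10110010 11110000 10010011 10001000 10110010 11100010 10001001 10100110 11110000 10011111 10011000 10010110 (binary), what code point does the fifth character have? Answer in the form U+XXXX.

U+0632

Offset 0: leading byte 0xF3 = 11110011 → 4-byte char #1 = F3 86 B1 9F.
Offset 4: leading byte 0xE9 = 11101001 → 3-byte char #2 = E9 93 9E.
Offset 7: leading byte 0xC2 = 11000010 → 2-byte char #3 = C2 B9.
Offset 9: leading byte 0xF0 = 11110000 → 4-byte char #4 = F0 90 8C 84.
Offset 13: leading byte 0xD8 = 11011000 → 2-byte char #5 = D8 B2.
Leading byte 0xD8 = 11011000 matches 110xxxxx → 2-byte sequence.
Byte 1: 0xD8 = 11011000, payload 11000 (5 bits).
Byte 2: 0xB2 = 10110010 (10xxxxxx ✓), payload 110010.
Concatenate: 11000110010 = 0x632 (11 bits → U+0632).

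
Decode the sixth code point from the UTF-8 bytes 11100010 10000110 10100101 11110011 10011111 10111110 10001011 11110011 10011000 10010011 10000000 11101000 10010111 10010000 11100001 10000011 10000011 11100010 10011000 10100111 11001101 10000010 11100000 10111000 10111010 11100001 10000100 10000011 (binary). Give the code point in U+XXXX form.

U+2627

Offset 0: leading byte 0xE2 = 11100010 → 3-byte char #1 = E2 86 A5.
Offset 3: leading byte 0xF3 = 11110011 → 4-byte char #2 = F3 9F BE 8B.
Offset 7: leading byte 0xF3 = 11110011 → 4-byte char #3 = F3 98 93 80.
Offset 11: leading byte 0xE8 = 11101000 → 3-byte char #4 = E8 97 90.
Offset 14: leading byte 0xE1 = 11100001 → 3-byte char #5 = E1 83 83.
Offset 17: leading byte 0xE2 = 11100010 → 3-byte char #6 = E2 98 A7.
Leading byte 0xE2 = 11100010 matches 1110xxxx → 3-byte sequence.
Byte 1: 0xE2 = 11100010, payload 0010 (4 bits).
Byte 2: 0x98 = 10011000 (10xxxxxx ✓), payload 011000.
Byte 3: 0xA7 = 10100111 (10xxxxxx ✓), payload 100111.
Concatenate: 0010011000100111 = 0x2627 (16 bits → U+2627).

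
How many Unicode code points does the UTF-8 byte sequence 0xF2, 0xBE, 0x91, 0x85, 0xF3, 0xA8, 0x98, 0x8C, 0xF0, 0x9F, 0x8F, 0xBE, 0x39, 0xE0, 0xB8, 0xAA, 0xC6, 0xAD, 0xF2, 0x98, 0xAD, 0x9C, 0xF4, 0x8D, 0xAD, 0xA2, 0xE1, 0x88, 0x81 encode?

Byte at offset 0: 0xF2 = 11110010 → 4-byte char (#1). Advance 4.
Byte at offset 4: 0xF3 = 11110011 → 4-byte char (#2). Advance 4.
Byte at offset 8: 0xF0 = 11110000 → 4-byte char (#3). Advance 4.
Byte at offset 12: 0x39 = 00111001 → 1-byte char (#4). Advance 1.
Byte at offset 13: 0xE0 = 11100000 → 3-byte char (#5). Advance 3.
Byte at offset 16: 0xC6 = 11000110 → 2-byte char (#6). Advance 2.
Byte at offset 18: 0xF2 = 11110010 → 4-byte char (#7). Advance 4.
Byte at offset 22: 0xF4 = 11110100 → 4-byte char (#8). Advance 4.
Byte at offset 26: 0xE1 = 11100001 → 3-byte char (#9). Advance 3.
Reached end at offset 29 after 9 code points.

9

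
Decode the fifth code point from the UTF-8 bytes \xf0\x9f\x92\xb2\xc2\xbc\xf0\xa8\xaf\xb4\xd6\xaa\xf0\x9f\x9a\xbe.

Offset 0: leading byte 0xF0 = 11110000 → 4-byte char #1 = F0 9F 92 B2.
Offset 4: leading byte 0xC2 = 11000010 → 2-byte char #2 = C2 BC.
Offset 6: leading byte 0xF0 = 11110000 → 4-byte char #3 = F0 A8 AF B4.
Offset 10: leading byte 0xD6 = 11010110 → 2-byte char #4 = D6 AA.
Offset 12: leading byte 0xF0 = 11110000 → 4-byte char #5 = F0 9F 9A BE.
Leading byte 0xF0 = 11110000 matches 11110xxx → 4-byte sequence.
Byte 1: 0xF0 = 11110000, payload 000 (3 bits).
Byte 2: 0x9F = 10011111 (10xxxxxx ✓), payload 011111.
Byte 3: 0x9A = 10011010 (10xxxxxx ✓), payload 011010.
Byte 4: 0xBE = 10111110 (10xxxxxx ✓), payload 111110.
Concatenate: 000011111011010111110 = 0x1F6BE (21 bits → U+1F6BE).

U+1F6BE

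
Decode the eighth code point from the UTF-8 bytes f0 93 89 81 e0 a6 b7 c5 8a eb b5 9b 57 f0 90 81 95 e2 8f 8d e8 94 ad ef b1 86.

Offset 0: leading byte 0xF0 = 11110000 → 4-byte char #1 = F0 93 89 81.
Offset 4: leading byte 0xE0 = 11100000 → 3-byte char #2 = E0 A6 B7.
Offset 7: leading byte 0xC5 = 11000101 → 2-byte char #3 = C5 8A.
Offset 9: leading byte 0xEB = 11101011 → 3-byte char #4 = EB B5 9B.
Offset 12: leading byte 0x57 = 01010111 → 1-byte char #5 = 57.
Offset 13: leading byte 0xF0 = 11110000 → 4-byte char #6 = F0 90 81 95.
Offset 17: leading byte 0xE2 = 11100010 → 3-byte char #7 = E2 8F 8D.
Offset 20: leading byte 0xE8 = 11101000 → 3-byte char #8 = E8 94 AD.
Leading byte 0xE8 = 11101000 matches 1110xxxx → 3-byte sequence.
Byte 1: 0xE8 = 11101000, payload 1000 (4 bits).
Byte 2: 0x94 = 10010100 (10xxxxxx ✓), payload 010100.
Byte 3: 0xAD = 10101101 (10xxxxxx ✓), payload 101101.
Concatenate: 1000010100101101 = 0x852D (16 bits → U+852D).

U+852D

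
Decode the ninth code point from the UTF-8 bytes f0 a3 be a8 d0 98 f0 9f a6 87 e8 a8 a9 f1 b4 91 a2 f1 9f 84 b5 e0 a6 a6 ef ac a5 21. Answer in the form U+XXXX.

Offset 0: leading byte 0xF0 = 11110000 → 4-byte char #1 = F0 A3 BE A8.
Offset 4: leading byte 0xD0 = 11010000 → 2-byte char #2 = D0 98.
Offset 6: leading byte 0xF0 = 11110000 → 4-byte char #3 = F0 9F A6 87.
Offset 10: leading byte 0xE8 = 11101000 → 3-byte char #4 = E8 A8 A9.
Offset 13: leading byte 0xF1 = 11110001 → 4-byte char #5 = F1 B4 91 A2.
Offset 17: leading byte 0xF1 = 11110001 → 4-byte char #6 = F1 9F 84 B5.
Offset 21: leading byte 0xE0 = 11100000 → 3-byte char #7 = E0 A6 A6.
Offset 24: leading byte 0xEF = 11101111 → 3-byte char #8 = EF AC A5.
Offset 27: leading byte 0x21 = 00100001 → 1-byte char #9 = 21.
Leading byte 0x21 = 00100001 matches 0xxxxxxx → 1-byte sequence.
Byte 1: 0x21 = 00100001, payload 0100001 (7 bits).
Concatenate: 0100001 = 0x21 (7 bits → U+0021).

U+0021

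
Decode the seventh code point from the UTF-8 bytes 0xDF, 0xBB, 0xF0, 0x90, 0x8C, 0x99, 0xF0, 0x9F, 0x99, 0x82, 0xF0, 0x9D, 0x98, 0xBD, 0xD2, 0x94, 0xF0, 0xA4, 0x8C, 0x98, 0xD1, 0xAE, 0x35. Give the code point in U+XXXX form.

U+046E

Offset 0: leading byte 0xDF = 11011111 → 2-byte char #1 = DF BB.
Offset 2: leading byte 0xF0 = 11110000 → 4-byte char #2 = F0 90 8C 99.
Offset 6: leading byte 0xF0 = 11110000 → 4-byte char #3 = F0 9F 99 82.
Offset 10: leading byte 0xF0 = 11110000 → 4-byte char #4 = F0 9D 98 BD.
Offset 14: leading byte 0xD2 = 11010010 → 2-byte char #5 = D2 94.
Offset 16: leading byte 0xF0 = 11110000 → 4-byte char #6 = F0 A4 8C 98.
Offset 20: leading byte 0xD1 = 11010001 → 2-byte char #7 = D1 AE.
Leading byte 0xD1 = 11010001 matches 110xxxxx → 2-byte sequence.
Byte 1: 0xD1 = 11010001, payload 10001 (5 bits).
Byte 2: 0xAE = 10101110 (10xxxxxx ✓), payload 101110.
Concatenate: 10001101110 = 0x46E (11 bits → U+046E).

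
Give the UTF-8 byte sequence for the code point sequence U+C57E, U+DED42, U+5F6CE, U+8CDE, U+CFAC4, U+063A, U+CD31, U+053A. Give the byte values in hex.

EC 95 BE F3 9E B5 82 F1 9F 9B 8E E8 B3 9E F3 8F AB 84 D8 BA EC B4 B1 D4 BA

U+C57E: 3-byte form → EC 95 BE.
U+DED42: 4-byte form → F3 9E B5 82.
U+5F6CE: 4-byte form → F1 9F 9B 8E.
U+8CDE: 3-byte form → E8 B3 9E.
U+CFAC4: 4-byte form → F3 8F AB 84.
U+063A: 2-byte form → D8 BA.
U+CD31: 3-byte form → EC B4 B1.
U+053A: 2-byte form → D4 BA.
Concatenated (25 bytes): EC 95 BE F3 9E B5 82 F1 9F 9B 8E E8 B3 9E F3 8F AB 84 D8 BA EC B4 B1 D4 BA.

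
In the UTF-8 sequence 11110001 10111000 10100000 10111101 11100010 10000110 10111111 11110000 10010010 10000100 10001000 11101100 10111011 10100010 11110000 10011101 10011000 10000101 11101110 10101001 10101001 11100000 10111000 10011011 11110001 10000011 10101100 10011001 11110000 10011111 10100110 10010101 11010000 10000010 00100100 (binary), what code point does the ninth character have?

U+1F995

Offset 0: leading byte 0xF1 = 11110001 → 4-byte char #1 = F1 B8 A0 BD.
Offset 4: leading byte 0xE2 = 11100010 → 3-byte char #2 = E2 86 BF.
Offset 7: leading byte 0xF0 = 11110000 → 4-byte char #3 = F0 92 84 88.
Offset 11: leading byte 0xEC = 11101100 → 3-byte char #4 = EC BB A2.
Offset 14: leading byte 0xF0 = 11110000 → 4-byte char #5 = F0 9D 98 85.
Offset 18: leading byte 0xEE = 11101110 → 3-byte char #6 = EE A9 A9.
Offset 21: leading byte 0xE0 = 11100000 → 3-byte char #7 = E0 B8 9B.
Offset 24: leading byte 0xF1 = 11110001 → 4-byte char #8 = F1 83 AC 99.
Offset 28: leading byte 0xF0 = 11110000 → 4-byte char #9 = F0 9F A6 95.
Leading byte 0xF0 = 11110000 matches 11110xxx → 4-byte sequence.
Byte 1: 0xF0 = 11110000, payload 000 (3 bits).
Byte 2: 0x9F = 10011111 (10xxxxxx ✓), payload 011111.
Byte 3: 0xA6 = 10100110 (10xxxxxx ✓), payload 100110.
Byte 4: 0x95 = 10010101 (10xxxxxx ✓), payload 010101.
Concatenate: 000011111100110010101 = 0x1F995 (21 bits → U+1F995).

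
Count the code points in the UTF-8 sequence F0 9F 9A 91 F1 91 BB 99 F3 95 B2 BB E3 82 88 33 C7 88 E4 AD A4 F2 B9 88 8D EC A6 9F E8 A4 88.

10

Byte at offset 0: 0xF0 = 11110000 → 4-byte char (#1). Advance 4.
Byte at offset 4: 0xF1 = 11110001 → 4-byte char (#2). Advance 4.
Byte at offset 8: 0xF3 = 11110011 → 4-byte char (#3). Advance 4.
Byte at offset 12: 0xE3 = 11100011 → 3-byte char (#4). Advance 3.
Byte at offset 15: 0x33 = 00110011 → 1-byte char (#5). Advance 1.
Byte at offset 16: 0xC7 = 11000111 → 2-byte char (#6). Advance 2.
Byte at offset 18: 0xE4 = 11100100 → 3-byte char (#7). Advance 3.
Byte at offset 21: 0xF2 = 11110010 → 4-byte char (#8). Advance 4.
Byte at offset 25: 0xEC = 11101100 → 3-byte char (#9). Advance 3.
Byte at offset 28: 0xE8 = 11101000 → 3-byte char (#10). Advance 3.
Reached end at offset 31 after 10 code points.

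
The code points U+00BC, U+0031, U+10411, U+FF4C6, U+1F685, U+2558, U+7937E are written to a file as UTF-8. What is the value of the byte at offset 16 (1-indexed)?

1-indexed offset 16 is 0-indexed offset 15.
U+00BC → 2-byte form C2 BC at offsets 0–1.
U+0031 → 1-byte form 31 at offsets 2–2.
U+10411 → 4-byte form F0 90 90 91 at offsets 3–6.
U+FF4C6 → 4-byte form F3 BF 93 86 at offsets 7–10.
U+1F685 → 4-byte form F0 9F 9A 85 at offsets 11–14.
U+2558 → 3-byte form E2 95 98 at offsets 15–17.
Offset 15 falls in char 6's range; it's byte 1 of E2 95 98 = 0xE2.

0xE2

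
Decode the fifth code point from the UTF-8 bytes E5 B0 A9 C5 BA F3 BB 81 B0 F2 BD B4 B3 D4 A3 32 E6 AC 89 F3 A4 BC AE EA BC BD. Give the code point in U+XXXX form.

U+0523

Offset 0: leading byte 0xE5 = 11100101 → 3-byte char #1 = E5 B0 A9.
Offset 3: leading byte 0xC5 = 11000101 → 2-byte char #2 = C5 BA.
Offset 5: leading byte 0xF3 = 11110011 → 4-byte char #3 = F3 BB 81 B0.
Offset 9: leading byte 0xF2 = 11110010 → 4-byte char #4 = F2 BD B4 B3.
Offset 13: leading byte 0xD4 = 11010100 → 2-byte char #5 = D4 A3.
Leading byte 0xD4 = 11010100 matches 110xxxxx → 2-byte sequence.
Byte 1: 0xD4 = 11010100, payload 10100 (5 bits).
Byte 2: 0xA3 = 10100011 (10xxxxxx ✓), payload 100011.
Concatenate: 10100100011 = 0x523 (11 bits → U+0523).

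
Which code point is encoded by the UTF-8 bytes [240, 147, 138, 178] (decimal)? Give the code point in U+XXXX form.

Leading byte 0xF0 = 11110000 matches 11110xxx → 4-byte sequence.
Byte 1: 0xF0 = 11110000, payload 000 (3 bits).
Byte 2: 0x93 = 10010011 (10xxxxxx ✓), payload 010011.
Byte 3: 0x8A = 10001010 (10xxxxxx ✓), payload 001010.
Byte 4: 0xB2 = 10110010 (10xxxxxx ✓), payload 110010.
Concatenate: 000010011001010110010 = 0x132B2 (21 bits → U+132B2).

U+132B2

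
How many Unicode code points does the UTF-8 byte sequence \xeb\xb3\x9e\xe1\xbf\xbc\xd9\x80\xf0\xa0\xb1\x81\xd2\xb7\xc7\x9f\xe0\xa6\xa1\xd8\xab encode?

8

Byte at offset 0: 0xEB = 11101011 → 3-byte char (#1). Advance 3.
Byte at offset 3: 0xE1 = 11100001 → 3-byte char (#2). Advance 3.
Byte at offset 6: 0xD9 = 11011001 → 2-byte char (#3). Advance 2.
Byte at offset 8: 0xF0 = 11110000 → 4-byte char (#4). Advance 4.
Byte at offset 12: 0xD2 = 11010010 → 2-byte char (#5). Advance 2.
Byte at offset 14: 0xC7 = 11000111 → 2-byte char (#6). Advance 2.
Byte at offset 16: 0xE0 = 11100000 → 3-byte char (#7). Advance 3.
Byte at offset 19: 0xD8 = 11011000 → 2-byte char (#8). Advance 2.
Reached end at offset 21 after 8 code points.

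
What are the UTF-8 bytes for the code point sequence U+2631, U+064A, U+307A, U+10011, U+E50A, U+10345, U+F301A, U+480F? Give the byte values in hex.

E2 98 B1 D9 8A E3 81 BA F0 90 80 91 EE 94 8A F0 90 8D 85 F3 B3 80 9A E4 A0 8F

U+2631: 3-byte form → E2 98 B1.
U+064A: 2-byte form → D9 8A.
U+307A: 3-byte form → E3 81 BA.
U+10011: 4-byte form → F0 90 80 91.
U+E50A: 3-byte form → EE 94 8A.
U+10345: 4-byte form → F0 90 8D 85.
U+F301A: 4-byte form → F3 B3 80 9A.
U+480F: 3-byte form → E4 A0 8F.
Concatenated (26 bytes): E2 98 B1 D9 8A E3 81 BA F0 90 80 91 EE 94 8A F0 90 8D 85 F3 B3 80 9A E4 A0 8F.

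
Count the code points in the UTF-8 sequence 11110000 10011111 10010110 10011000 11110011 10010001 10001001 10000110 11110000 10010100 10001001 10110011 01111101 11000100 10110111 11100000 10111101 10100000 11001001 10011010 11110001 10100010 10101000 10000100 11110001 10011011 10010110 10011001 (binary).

Byte at offset 0: 0xF0 = 11110000 → 4-byte char (#1). Advance 4.
Byte at offset 4: 0xF3 = 11110011 → 4-byte char (#2). Advance 4.
Byte at offset 8: 0xF0 = 11110000 → 4-byte char (#3). Advance 4.
Byte at offset 12: 0x7D = 01111101 → 1-byte char (#4). Advance 1.
Byte at offset 13: 0xC4 = 11000100 → 2-byte char (#5). Advance 2.
Byte at offset 15: 0xE0 = 11100000 → 3-byte char (#6). Advance 3.
Byte at offset 18: 0xC9 = 11001001 → 2-byte char (#7). Advance 2.
Byte at offset 20: 0xF1 = 11110001 → 4-byte char (#8). Advance 4.
Byte at offset 24: 0xF1 = 11110001 → 4-byte char (#9). Advance 4.
Reached end at offset 28 after 9 code points.

9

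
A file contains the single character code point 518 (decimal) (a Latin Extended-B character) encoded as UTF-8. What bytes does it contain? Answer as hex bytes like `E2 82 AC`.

U+0206 = 0x206 = 518 decimal. In range U+0080–U+07FF → 2-byte form: 110xxxxx 10xxxxxx.
Binary (11 bits): 01000000110.
Split 5+6: 01000 | 000110.
Byte 1: 11001000 = 0xC8.
Byte 2: 10000110 = 0x86.

C8 86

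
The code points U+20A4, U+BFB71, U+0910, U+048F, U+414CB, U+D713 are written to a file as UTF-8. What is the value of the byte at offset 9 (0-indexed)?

U+20A4 → 3-byte form E2 82 A4 at offsets 0–2.
U+BFB71 → 4-byte form F2 BF AD B1 at offsets 3–6.
U+0910 → 3-byte form E0 A4 90 at offsets 7–9.
Offset 9 falls in char 3's range; it's byte 3 of E0 A4 90 = 0x90.

0x90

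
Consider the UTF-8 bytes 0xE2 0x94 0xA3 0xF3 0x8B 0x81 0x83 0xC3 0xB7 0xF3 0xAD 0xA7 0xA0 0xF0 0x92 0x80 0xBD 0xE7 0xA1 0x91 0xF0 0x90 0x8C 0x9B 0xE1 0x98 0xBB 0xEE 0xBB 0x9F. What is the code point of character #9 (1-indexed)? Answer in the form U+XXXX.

U+EEDF

Offset 0: leading byte 0xE2 = 11100010 → 3-byte char #1 = E2 94 A3.
Offset 3: leading byte 0xF3 = 11110011 → 4-byte char #2 = F3 8B 81 83.
Offset 7: leading byte 0xC3 = 11000011 → 2-byte char #3 = C3 B7.
Offset 9: leading byte 0xF3 = 11110011 → 4-byte char #4 = F3 AD A7 A0.
Offset 13: leading byte 0xF0 = 11110000 → 4-byte char #5 = F0 92 80 BD.
Offset 17: leading byte 0xE7 = 11100111 → 3-byte char #6 = E7 A1 91.
Offset 20: leading byte 0xF0 = 11110000 → 4-byte char #7 = F0 90 8C 9B.
Offset 24: leading byte 0xE1 = 11100001 → 3-byte char #8 = E1 98 BB.
Offset 27: leading byte 0xEE = 11101110 → 3-byte char #9 = EE BB 9F.
Leading byte 0xEE = 11101110 matches 1110xxxx → 3-byte sequence.
Byte 1: 0xEE = 11101110, payload 1110 (4 bits).
Byte 2: 0xBB = 10111011 (10xxxxxx ✓), payload 111011.
Byte 3: 0x9F = 10011111 (10xxxxxx ✓), payload 011111.
Concatenate: 1110111011011111 = 0xEEDF (16 bits → U+EEDF).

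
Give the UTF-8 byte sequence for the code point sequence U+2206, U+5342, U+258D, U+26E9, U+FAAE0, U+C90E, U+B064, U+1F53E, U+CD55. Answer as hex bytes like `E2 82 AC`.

U+2206: 3-byte form → E2 88 86.
U+5342: 3-byte form → E5 8D 82.
U+258D: 3-byte form → E2 96 8D.
U+26E9: 3-byte form → E2 9B A9.
U+FAAE0: 4-byte form → F3 BA AB A0.
U+C90E: 3-byte form → EC A4 8E.
U+B064: 3-byte form → EB 81 A4.
U+1F53E: 4-byte form → F0 9F 94 BE.
U+CD55: 3-byte form → EC B5 95.
Concatenated (29 bytes): E2 88 86 E5 8D 82 E2 96 8D E2 9B A9 F3 BA AB A0 EC A4 8E EB 81 A4 F0 9F 94 BE EC B5 95.

E2 88 86 E5 8D 82 E2 96 8D E2 9B A9 F3 BA AB A0 EC A4 8E EB 81 A4 F0 9F 94 BE EC B5 95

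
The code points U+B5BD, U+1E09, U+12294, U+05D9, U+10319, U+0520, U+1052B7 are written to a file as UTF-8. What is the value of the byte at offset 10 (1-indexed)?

1-indexed offset 10 is 0-indexed offset 9.
U+B5BD → 3-byte form EB 96 BD at offsets 0–2.
U+1E09 → 3-byte form E1 B8 89 at offsets 3–5.
U+12294 → 4-byte form F0 92 8A 94 at offsets 6–9.
Offset 9 falls in char 3's range; it's byte 4 of F0 92 8A 94 = 0x94.

0x94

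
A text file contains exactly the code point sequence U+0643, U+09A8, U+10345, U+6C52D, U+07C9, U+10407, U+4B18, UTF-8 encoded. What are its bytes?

U+0643: 2-byte form → D9 83.
U+09A8: 3-byte form → E0 A6 A8.
U+10345: 4-byte form → F0 90 8D 85.
U+6C52D: 4-byte form → F1 AC 94 AD.
U+07C9: 2-byte form → DF 89.
U+10407: 4-byte form → F0 90 90 87.
U+4B18: 3-byte form → E4 AC 98.
Concatenated (22 bytes): D9 83 E0 A6 A8 F0 90 8D 85 F1 AC 94 AD DF 89 F0 90 90 87 E4 AC 98.

D9 83 E0 A6 A8 F0 90 8D 85 F1 AC 94 AD DF 89 F0 90 90 87 E4 AC 98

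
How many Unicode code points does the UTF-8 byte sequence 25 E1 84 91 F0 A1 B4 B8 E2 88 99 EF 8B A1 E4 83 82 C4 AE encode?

7

Byte at offset 0: 0x25 = 00100101 → 1-byte char (#1). Advance 1.
Byte at offset 1: 0xE1 = 11100001 → 3-byte char (#2). Advance 3.
Byte at offset 4: 0xF0 = 11110000 → 4-byte char (#3). Advance 4.
Byte at offset 8: 0xE2 = 11100010 → 3-byte char (#4). Advance 3.
Byte at offset 11: 0xEF = 11101111 → 3-byte char (#5). Advance 3.
Byte at offset 14: 0xE4 = 11100100 → 3-byte char (#6). Advance 3.
Byte at offset 17: 0xC4 = 11000100 → 2-byte char (#7). Advance 2.
Reached end at offset 19 after 7 code points.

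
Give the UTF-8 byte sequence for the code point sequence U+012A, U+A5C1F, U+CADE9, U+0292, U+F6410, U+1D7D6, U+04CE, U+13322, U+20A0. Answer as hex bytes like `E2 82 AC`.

C4 AA F2 A5 B0 9F F3 8A B7 A9 CA 92 F3 B6 90 90 F0 9D 9F 96 D3 8E F0 93 8C A2 E2 82 A0

U+012A: 2-byte form → C4 AA.
U+A5C1F: 4-byte form → F2 A5 B0 9F.
U+CADE9: 4-byte form → F3 8A B7 A9.
U+0292: 2-byte form → CA 92.
U+F6410: 4-byte form → F3 B6 90 90.
U+1D7D6: 4-byte form → F0 9D 9F 96.
U+04CE: 2-byte form → D3 8E.
U+13322: 4-byte form → F0 93 8C A2.
U+20A0: 3-byte form → E2 82 A0.
Concatenated (29 bytes): C4 AA F2 A5 B0 9F F3 8A B7 A9 CA 92 F3 B6 90 90 F0 9D 9F 96 D3 8E F0 93 8C A2 E2 82 A0.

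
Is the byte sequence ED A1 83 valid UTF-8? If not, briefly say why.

Structurally a 3-byte sequence; payload = 0xD843.
But 0xD843 is in U+D800–U+DFFF, the surrogate range. Surrogates are not Unicode scalar values and are forbidden in UTF-8.

invalid (encodes a surrogate (U+D800–U+DFFF))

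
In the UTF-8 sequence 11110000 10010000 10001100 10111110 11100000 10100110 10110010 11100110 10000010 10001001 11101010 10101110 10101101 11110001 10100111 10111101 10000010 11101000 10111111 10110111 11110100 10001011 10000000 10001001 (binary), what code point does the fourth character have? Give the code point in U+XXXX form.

U+ABAD

Offset 0: leading byte 0xF0 = 11110000 → 4-byte char #1 = F0 90 8C BE.
Offset 4: leading byte 0xE0 = 11100000 → 3-byte char #2 = E0 A6 B2.
Offset 7: leading byte 0xE6 = 11100110 → 3-byte char #3 = E6 82 89.
Offset 10: leading byte 0xEA = 11101010 → 3-byte char #4 = EA AE AD.
Leading byte 0xEA = 11101010 matches 1110xxxx → 3-byte sequence.
Byte 1: 0xEA = 11101010, payload 1010 (4 bits).
Byte 2: 0xAE = 10101110 (10xxxxxx ✓), payload 101110.
Byte 3: 0xAD = 10101101 (10xxxxxx ✓), payload 101101.
Concatenate: 1010101110101101 = 0xABAD (16 bits → U+ABAD).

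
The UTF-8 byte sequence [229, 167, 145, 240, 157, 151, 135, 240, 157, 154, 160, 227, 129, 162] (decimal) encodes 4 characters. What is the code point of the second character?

Offset 0: leading byte 0xE5 = 11100101 → 3-byte char #1 = E5 A7 91.
Offset 3: leading byte 0xF0 = 11110000 → 4-byte char #2 = F0 9D 97 87.
Leading byte 0xF0 = 11110000 matches 11110xxx → 4-byte sequence.
Byte 1: 0xF0 = 11110000, payload 000 (3 bits).
Byte 2: 0x9D = 10011101 (10xxxxxx ✓), payload 011101.
Byte 3: 0x97 = 10010111 (10xxxxxx ✓), payload 010111.
Byte 4: 0x87 = 10000111 (10xxxxxx ✓), payload 000111.
Concatenate: 000011101010111000111 = 0x1D5C7 (21 bits → U+1D5C7).

U+1D5C7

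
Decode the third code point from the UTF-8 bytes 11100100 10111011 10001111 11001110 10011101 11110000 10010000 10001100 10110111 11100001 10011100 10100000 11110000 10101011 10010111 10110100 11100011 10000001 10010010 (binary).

U+10337

Offset 0: leading byte 0xE4 = 11100100 → 3-byte char #1 = E4 BB 8F.
Offset 3: leading byte 0xCE = 11001110 → 2-byte char #2 = CE 9D.
Offset 5: leading byte 0xF0 = 11110000 → 4-byte char #3 = F0 90 8C B7.
Leading byte 0xF0 = 11110000 matches 11110xxx → 4-byte sequence.
Byte 1: 0xF0 = 11110000, payload 000 (3 bits).
Byte 2: 0x90 = 10010000 (10xxxxxx ✓), payload 010000.
Byte 3: 0x8C = 10001100 (10xxxxxx ✓), payload 001100.
Byte 4: 0xB7 = 10110111 (10xxxxxx ✓), payload 110111.
Concatenate: 000010000001100110111 = 0x10337 (21 bits → U+10337).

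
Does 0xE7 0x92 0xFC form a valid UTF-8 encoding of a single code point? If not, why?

Leading byte 0xE7 = 11100111 → 3-byte form.
Byte 3 is 0xFC = 11111100, which is not 10xxxxxx — expected a continuation byte.

invalid (non-continuation byte where continuation expected)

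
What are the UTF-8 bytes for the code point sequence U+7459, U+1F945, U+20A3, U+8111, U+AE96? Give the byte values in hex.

E7 91 99 F0 9F A5 85 E2 82 A3 E8 84 91 EA BA 96

U+7459: 3-byte form → E7 91 99.
U+1F945: 4-byte form → F0 9F A5 85.
U+20A3: 3-byte form → E2 82 A3.
U+8111: 3-byte form → E8 84 91.
U+AE96: 3-byte form → EA BA 96.
Concatenated (16 bytes): E7 91 99 F0 9F A5 85 E2 82 A3 E8 84 91 EA BA 96.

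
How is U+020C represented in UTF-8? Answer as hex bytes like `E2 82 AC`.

U+020C = 0x20C = 524 decimal. In range U+0080–U+07FF → 2-byte form: 110xxxxx 10xxxxxx.
Binary (11 bits): 01000001100.
Split 5+6: 01000 | 001100.
Byte 1: 11001000 = 0xC8.
Byte 2: 10001100 = 0x8C.

C8 8C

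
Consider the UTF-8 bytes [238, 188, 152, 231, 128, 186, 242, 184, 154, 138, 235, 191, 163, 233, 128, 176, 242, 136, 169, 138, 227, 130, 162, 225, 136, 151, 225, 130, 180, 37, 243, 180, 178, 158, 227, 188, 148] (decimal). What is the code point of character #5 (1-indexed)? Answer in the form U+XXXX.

U+9030

Offset 0: leading byte 0xEE = 11101110 → 3-byte char #1 = EE BC 98.
Offset 3: leading byte 0xE7 = 11100111 → 3-byte char #2 = E7 80 BA.
Offset 6: leading byte 0xF2 = 11110010 → 4-byte char #3 = F2 B8 9A 8A.
Offset 10: leading byte 0xEB = 11101011 → 3-byte char #4 = EB BF A3.
Offset 13: leading byte 0xE9 = 11101001 → 3-byte char #5 = E9 80 B0.
Leading byte 0xE9 = 11101001 matches 1110xxxx → 3-byte sequence.
Byte 1: 0xE9 = 11101001, payload 1001 (4 bits).
Byte 2: 0x80 = 10000000 (10xxxxxx ✓), payload 000000.
Byte 3: 0xB0 = 10110000 (10xxxxxx ✓), payload 110000.
Concatenate: 1001000000110000 = 0x9030 (16 bits → U+9030).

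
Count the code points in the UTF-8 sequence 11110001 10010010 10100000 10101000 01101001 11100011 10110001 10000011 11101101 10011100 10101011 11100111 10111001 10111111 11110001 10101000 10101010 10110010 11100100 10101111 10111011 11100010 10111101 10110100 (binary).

Byte at offset 0: 0xF1 = 11110001 → 4-byte char (#1). Advance 4.
Byte at offset 4: 0x69 = 01101001 → 1-byte char (#2). Advance 1.
Byte at offset 5: 0xE3 = 11100011 → 3-byte char (#3). Advance 3.
Byte at offset 8: 0xED = 11101101 → 3-byte char (#4). Advance 3.
Byte at offset 11: 0xE7 = 11100111 → 3-byte char (#5). Advance 3.
Byte at offset 14: 0xF1 = 11110001 → 4-byte char (#6). Advance 4.
Byte at offset 18: 0xE4 = 11100100 → 3-byte char (#7). Advance 3.
Byte at offset 21: 0xE2 = 11100010 → 3-byte char (#8). Advance 3.
Reached end at offset 24 after 8 code points.

8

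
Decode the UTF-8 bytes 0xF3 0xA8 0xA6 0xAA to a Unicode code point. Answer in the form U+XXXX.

Leading byte 0xF3 = 11110011 matches 11110xxx → 4-byte sequence.
Byte 1: 0xF3 = 11110011, payload 011 (3 bits).
Byte 2: 0xA8 = 10101000 (10xxxxxx ✓), payload 101000.
Byte 3: 0xA6 = 10100110 (10xxxxxx ✓), payload 100110.
Byte 4: 0xAA = 10101010 (10xxxxxx ✓), payload 101010.
Concatenate: 011101000100110101010 = 0xE89AA (21 bits → U+E89AA).

U+E89AA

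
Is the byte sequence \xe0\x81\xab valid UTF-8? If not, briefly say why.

invalid (overlong encoding)

Leading byte 0xE0 = 11100000 → 3-byte form.
Continuation bytes all match 10xxxxxx. Payload decodes to 0x6B.
But 0x6B < 0x800, the minimum for a 3-byte sequence — this is an overlong encoding.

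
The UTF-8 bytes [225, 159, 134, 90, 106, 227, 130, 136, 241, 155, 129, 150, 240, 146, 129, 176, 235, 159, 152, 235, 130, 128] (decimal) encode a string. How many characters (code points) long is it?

8

Byte at offset 0: 0xE1 = 11100001 → 3-byte char (#1). Advance 3.
Byte at offset 3: 0x5A = 01011010 → 1-byte char (#2). Advance 1.
Byte at offset 4: 0x6A = 01101010 → 1-byte char (#3). Advance 1.
Byte at offset 5: 0xE3 = 11100011 → 3-byte char (#4). Advance 3.
Byte at offset 8: 0xF1 = 11110001 → 4-byte char (#5). Advance 4.
Byte at offset 12: 0xF0 = 11110000 → 4-byte char (#6). Advance 4.
Byte at offset 16: 0xEB = 11101011 → 3-byte char (#7). Advance 3.
Byte at offset 19: 0xEB = 11101011 → 3-byte char (#8). Advance 3.
Reached end at offset 22 after 8 code points.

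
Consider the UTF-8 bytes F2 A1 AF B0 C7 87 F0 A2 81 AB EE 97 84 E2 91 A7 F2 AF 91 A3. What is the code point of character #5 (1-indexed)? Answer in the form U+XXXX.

U+2467

Offset 0: leading byte 0xF2 = 11110010 → 4-byte char #1 = F2 A1 AF B0.
Offset 4: leading byte 0xC7 = 11000111 → 2-byte char #2 = C7 87.
Offset 6: leading byte 0xF0 = 11110000 → 4-byte char #3 = F0 A2 81 AB.
Offset 10: leading byte 0xEE = 11101110 → 3-byte char #4 = EE 97 84.
Offset 13: leading byte 0xE2 = 11100010 → 3-byte char #5 = E2 91 A7.
Leading byte 0xE2 = 11100010 matches 1110xxxx → 3-byte sequence.
Byte 1: 0xE2 = 11100010, payload 0010 (4 bits).
Byte 2: 0x91 = 10010001 (10xxxxxx ✓), payload 010001.
Byte 3: 0xA7 = 10100111 (10xxxxxx ✓), payload 100111.
Concatenate: 0010010001100111 = 0x2467 (16 bits → U+2467).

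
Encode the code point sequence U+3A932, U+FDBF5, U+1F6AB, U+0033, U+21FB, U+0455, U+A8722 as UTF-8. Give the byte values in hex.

U+3A932: 4-byte form → F0 BA A4 B2.
U+FDBF5: 4-byte form → F3 BD AF B5.
U+1F6AB: 4-byte form → F0 9F 9A AB.
U+0033: 1-byte form → 33.
U+21FB: 3-byte form → E2 87 BB.
U+0455: 2-byte form → D1 95.
U+A8722: 4-byte form → F2 A8 9C A2.
Concatenated (22 bytes): F0 BA A4 B2 F3 BD AF B5 F0 9F 9A AB 33 E2 87 BB D1 95 F2 A8 9C A2.

F0 BA A4 B2 F3 BD AF B5 F0 9F 9A AB 33 E2 87 BB D1 95 F2 A8 9C A2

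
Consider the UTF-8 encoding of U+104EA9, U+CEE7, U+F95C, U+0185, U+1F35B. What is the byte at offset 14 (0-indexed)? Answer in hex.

U+104EA9 → 4-byte form F4 84 BA A9 at offsets 0–3.
U+CEE7 → 3-byte form EC BB A7 at offsets 4–6.
U+F95C → 3-byte form EF A5 9C at offsets 7–9.
U+0185 → 2-byte form C6 85 at offsets 10–11.
U+1F35B → 4-byte form F0 9F 8D 9B at offsets 12–15.
Offset 14 falls in char 5's range; it's byte 3 of F0 9F 8D 9B = 0x8D.

0x8D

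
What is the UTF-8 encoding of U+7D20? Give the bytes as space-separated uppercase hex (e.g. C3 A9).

E7 B4 A0

U+7D20 = 0x7D20 = 32032 decimal. In range U+0800–U+FFFF → 3-byte form: 1110xxxx 10xxxxxx 10xxxxxx.
Binary (16 bits): 0111110100100000.
Split 4+6+6: 0111 | 110100 | 100000.
Byte 1: 11100111 = 0xE7.
Byte 2: 10110100 = 0xB4.
Byte 3: 10100000 = 0xA0.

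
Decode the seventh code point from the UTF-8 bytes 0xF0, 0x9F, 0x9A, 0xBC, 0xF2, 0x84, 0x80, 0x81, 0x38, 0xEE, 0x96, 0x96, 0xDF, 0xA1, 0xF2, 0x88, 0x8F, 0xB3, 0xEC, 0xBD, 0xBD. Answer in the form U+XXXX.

Offset 0: leading byte 0xF0 = 11110000 → 4-byte char #1 = F0 9F 9A BC.
Offset 4: leading byte 0xF2 = 11110010 → 4-byte char #2 = F2 84 80 81.
Offset 8: leading byte 0x38 = 00111000 → 1-byte char #3 = 38.
Offset 9: leading byte 0xEE = 11101110 → 3-byte char #4 = EE 96 96.
Offset 12: leading byte 0xDF = 11011111 → 2-byte char #5 = DF A1.
Offset 14: leading byte 0xF2 = 11110010 → 4-byte char #6 = F2 88 8F B3.
Offset 18: leading byte 0xEC = 11101100 → 3-byte char #7 = EC BD BD.
Leading byte 0xEC = 11101100 matches 1110xxxx → 3-byte sequence.
Byte 1: 0xEC = 11101100, payload 1100 (4 bits).
Byte 2: 0xBD = 10111101 (10xxxxxx ✓), payload 111101.
Byte 3: 0xBD = 10111101 (10xxxxxx ✓), payload 111101.
Concatenate: 1100111101111101 = 0xCF7D (16 bits → U+CF7D).

U+CF7D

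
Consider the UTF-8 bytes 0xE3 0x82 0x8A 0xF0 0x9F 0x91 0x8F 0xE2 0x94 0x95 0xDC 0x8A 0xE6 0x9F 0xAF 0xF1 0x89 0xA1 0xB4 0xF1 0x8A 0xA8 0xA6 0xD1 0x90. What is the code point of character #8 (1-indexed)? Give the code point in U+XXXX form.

Offset 0: leading byte 0xE3 = 11100011 → 3-byte char #1 = E3 82 8A.
Offset 3: leading byte 0xF0 = 11110000 → 4-byte char #2 = F0 9F 91 8F.
Offset 7: leading byte 0xE2 = 11100010 → 3-byte char #3 = E2 94 95.
Offset 10: leading byte 0xDC = 11011100 → 2-byte char #4 = DC 8A.
Offset 12: leading byte 0xE6 = 11100110 → 3-byte char #5 = E6 9F AF.
Offset 15: leading byte 0xF1 = 11110001 → 4-byte char #6 = F1 89 A1 B4.
Offset 19: leading byte 0xF1 = 11110001 → 4-byte char #7 = F1 8A A8 A6.
Offset 23: leading byte 0xD1 = 11010001 → 2-byte char #8 = D1 90.
Leading byte 0xD1 = 11010001 matches 110xxxxx → 2-byte sequence.
Byte 1: 0xD1 = 11010001, payload 10001 (5 bits).
Byte 2: 0x90 = 10010000 (10xxxxxx ✓), payload 010000.
Concatenate: 10001010000 = 0x450 (11 bits → U+0450).

U+0450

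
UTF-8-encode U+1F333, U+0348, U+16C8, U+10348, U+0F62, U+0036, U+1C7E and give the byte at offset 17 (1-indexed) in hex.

0x36

1-indexed offset 17 is 0-indexed offset 16.
U+1F333 → 4-byte form F0 9F 8C B3 at offsets 0–3.
U+0348 → 2-byte form CD 88 at offsets 4–5.
U+16C8 → 3-byte form E1 9B 88 at offsets 6–8.
U+10348 → 4-byte form F0 90 8D 88 at offsets 9–12.
U+0F62 → 3-byte form E0 BD A2 at offsets 13–15.
U+0036 → 1-byte form 36 at offsets 16–16.
Offset 16 falls in char 6's range; it's byte 1 of 36 = 0x36.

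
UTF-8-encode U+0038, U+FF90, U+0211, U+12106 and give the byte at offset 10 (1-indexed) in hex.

1-indexed offset 10 is 0-indexed offset 9.
U+0038 → 1-byte form 38 at offsets 0–0.
U+FF90 → 3-byte form EF BE 90 at offsets 1–3.
U+0211 → 2-byte form C8 91 at offsets 4–5.
U+12106 → 4-byte form F0 92 84 86 at offsets 6–9.
Offset 9 falls in char 4's range; it's byte 4 of F0 92 84 86 = 0x86.

0x86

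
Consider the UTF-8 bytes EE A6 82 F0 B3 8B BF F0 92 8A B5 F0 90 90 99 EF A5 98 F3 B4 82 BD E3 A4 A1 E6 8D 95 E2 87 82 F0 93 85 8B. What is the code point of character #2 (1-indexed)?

U+332FF

Offset 0: leading byte 0xEE = 11101110 → 3-byte char #1 = EE A6 82.
Offset 3: leading byte 0xF0 = 11110000 → 4-byte char #2 = F0 B3 8B BF.
Leading byte 0xF0 = 11110000 matches 11110xxx → 4-byte sequence.
Byte 1: 0xF0 = 11110000, payload 000 (3 bits).
Byte 2: 0xB3 = 10110011 (10xxxxxx ✓), payload 110011.
Byte 3: 0x8B = 10001011 (10xxxxxx ✓), payload 001011.
Byte 4: 0xBF = 10111111 (10xxxxxx ✓), payload 111111.
Concatenate: 000110011001011111111 = 0x332FF (21 bits → U+332FF).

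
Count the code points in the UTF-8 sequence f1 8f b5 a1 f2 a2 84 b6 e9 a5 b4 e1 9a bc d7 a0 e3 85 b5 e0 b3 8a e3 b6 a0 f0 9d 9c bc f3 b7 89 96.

Byte at offset 0: 0xF1 = 11110001 → 4-byte char (#1). Advance 4.
Byte at offset 4: 0xF2 = 11110010 → 4-byte char (#2). Advance 4.
Byte at offset 8: 0xE9 = 11101001 → 3-byte char (#3). Advance 3.
Byte at offset 11: 0xE1 = 11100001 → 3-byte char (#4). Advance 3.
Byte at offset 14: 0xD7 = 11010111 → 2-byte char (#5). Advance 2.
Byte at offset 16: 0xE3 = 11100011 → 3-byte char (#6). Advance 3.
Byte at offset 19: 0xE0 = 11100000 → 3-byte char (#7). Advance 3.
Byte at offset 22: 0xE3 = 11100011 → 3-byte char (#8). Advance 3.
Byte at offset 25: 0xF0 = 11110000 → 4-byte char (#9). Advance 4.
Byte at offset 29: 0xF3 = 11110011 → 4-byte char (#10). Advance 4.
Reached end at offset 33 after 10 code points.

10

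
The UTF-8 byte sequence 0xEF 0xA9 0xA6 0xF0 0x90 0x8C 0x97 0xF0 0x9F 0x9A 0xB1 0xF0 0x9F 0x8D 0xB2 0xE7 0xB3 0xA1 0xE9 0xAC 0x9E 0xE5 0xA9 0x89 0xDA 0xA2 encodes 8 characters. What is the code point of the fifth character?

U+7CE1

Offset 0: leading byte 0xEF = 11101111 → 3-byte char #1 = EF A9 A6.
Offset 3: leading byte 0xF0 = 11110000 → 4-byte char #2 = F0 90 8C 97.
Offset 7: leading byte 0xF0 = 11110000 → 4-byte char #3 = F0 9F 9A B1.
Offset 11: leading byte 0xF0 = 11110000 → 4-byte char #4 = F0 9F 8D B2.
Offset 15: leading byte 0xE7 = 11100111 → 3-byte char #5 = E7 B3 A1.
Leading byte 0xE7 = 11100111 matches 1110xxxx → 3-byte sequence.
Byte 1: 0xE7 = 11100111, payload 0111 (4 bits).
Byte 2: 0xB3 = 10110011 (10xxxxxx ✓), payload 110011.
Byte 3: 0xA1 = 10100001 (10xxxxxx ✓), payload 100001.
Concatenate: 0111110011100001 = 0x7CE1 (16 bits → U+7CE1).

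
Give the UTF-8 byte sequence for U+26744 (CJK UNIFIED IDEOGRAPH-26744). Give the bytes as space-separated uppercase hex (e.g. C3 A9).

U+26744 = 0x26744 = 157508 decimal. In range U+10000–U+10FFFF → 4-byte form: 11110xxx 10xxxxxx 10xxxxxx 10xxxxxx.
Binary (21 bits): 000100110011101000100.
Split 3+6+6+6: 000 | 100110 | 011101 | 000100.
Byte 1: 11110000 = 0xF0.
Byte 2: 10100110 = 0xA6.
Byte 3: 10011101 = 0x9D.
Byte 4: 10000100 = 0x84.

F0 A6 9D 84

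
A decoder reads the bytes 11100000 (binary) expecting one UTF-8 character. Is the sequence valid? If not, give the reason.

Leading byte 0xE0 = 11100000 → 3-byte form, but only 1 byte is present.

invalid (sequence truncated)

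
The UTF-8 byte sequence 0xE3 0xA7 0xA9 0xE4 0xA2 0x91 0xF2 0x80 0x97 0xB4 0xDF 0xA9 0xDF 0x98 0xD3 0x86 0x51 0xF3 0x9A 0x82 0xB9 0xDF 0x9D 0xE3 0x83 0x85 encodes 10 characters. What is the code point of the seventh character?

Offset 0: leading byte 0xE3 = 11100011 → 3-byte char #1 = E3 A7 A9.
Offset 3: leading byte 0xE4 = 11100100 → 3-byte char #2 = E4 A2 91.
Offset 6: leading byte 0xF2 = 11110010 → 4-byte char #3 = F2 80 97 B4.
Offset 10: leading byte 0xDF = 11011111 → 2-byte char #4 = DF A9.
Offset 12: leading byte 0xDF = 11011111 → 2-byte char #5 = DF 98.
Offset 14: leading byte 0xD3 = 11010011 → 2-byte char #6 = D3 86.
Offset 16: leading byte 0x51 = 01010001 → 1-byte char #7 = 51.
Leading byte 0x51 = 01010001 matches 0xxxxxxx → 1-byte sequence.
Byte 1: 0x51 = 01010001, payload 1010001 (7 bits).
Concatenate: 1010001 = 0x51 (7 bits → U+0051).

U+0051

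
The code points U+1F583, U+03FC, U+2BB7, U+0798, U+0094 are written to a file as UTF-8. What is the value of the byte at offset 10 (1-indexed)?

0xDE

1-indexed offset 10 is 0-indexed offset 9.
U+1F583 → 4-byte form F0 9F 96 83 at offsets 0–3.
U+03FC → 2-byte form CF BC at offsets 4–5.
U+2BB7 → 3-byte form E2 AE B7 at offsets 6–8.
U+0798 → 2-byte form DE 98 at offsets 9–10.
Offset 9 falls in char 4's range; it's byte 1 of DE 98 = 0xDE.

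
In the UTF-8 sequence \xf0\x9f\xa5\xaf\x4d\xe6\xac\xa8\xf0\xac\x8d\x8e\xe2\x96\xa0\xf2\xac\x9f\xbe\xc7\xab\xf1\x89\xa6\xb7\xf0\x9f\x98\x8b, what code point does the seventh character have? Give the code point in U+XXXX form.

Offset 0: leading byte 0xF0 = 11110000 → 4-byte char #1 = F0 9F A5 AF.
Offset 4: leading byte 0x4D = 01001101 → 1-byte char #2 = 4D.
Offset 5: leading byte 0xE6 = 11100110 → 3-byte char #3 = E6 AC A8.
Offset 8: leading byte 0xF0 = 11110000 → 4-byte char #4 = F0 AC 8D 8E.
Offset 12: leading byte 0xE2 = 11100010 → 3-byte char #5 = E2 96 A0.
Offset 15: leading byte 0xF2 = 11110010 → 4-byte char #6 = F2 AC 9F BE.
Offset 19: leading byte 0xC7 = 11000111 → 2-byte char #7 = C7 AB.
Leading byte 0xC7 = 11000111 matches 110xxxxx → 2-byte sequence.
Byte 1: 0xC7 = 11000111, payload 00111 (5 bits).
Byte 2: 0xAB = 10101011 (10xxxxxx ✓), payload 101011.
Concatenate: 00111101011 = 0x1EB (11 bits → U+01EB).

U+01EB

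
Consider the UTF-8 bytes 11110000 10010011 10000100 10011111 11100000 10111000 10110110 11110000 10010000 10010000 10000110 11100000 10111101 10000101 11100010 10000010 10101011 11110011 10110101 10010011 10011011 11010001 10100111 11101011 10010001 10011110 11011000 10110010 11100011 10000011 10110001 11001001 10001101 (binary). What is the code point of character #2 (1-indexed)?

U+0E36

Offset 0: leading byte 0xF0 = 11110000 → 4-byte char #1 = F0 93 84 9F.
Offset 4: leading byte 0xE0 = 11100000 → 3-byte char #2 = E0 B8 B6.
Leading byte 0xE0 = 11100000 matches 1110xxxx → 3-byte sequence.
Byte 1: 0xE0 = 11100000, payload 0000 (4 bits).
Byte 2: 0xB8 = 10111000 (10xxxxxx ✓), payload 111000.
Byte 3: 0xB6 = 10110110 (10xxxxxx ✓), payload 110110.
Concatenate: 0000111000110110 = 0xE36 (16 bits → U+0E36).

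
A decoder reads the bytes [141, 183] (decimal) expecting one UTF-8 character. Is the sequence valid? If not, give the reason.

invalid (continuation byte with no leading byte)

Byte 0x8D = 10001101 has the form 10xxxxxx — a continuation byte — but there is no preceding leading byte.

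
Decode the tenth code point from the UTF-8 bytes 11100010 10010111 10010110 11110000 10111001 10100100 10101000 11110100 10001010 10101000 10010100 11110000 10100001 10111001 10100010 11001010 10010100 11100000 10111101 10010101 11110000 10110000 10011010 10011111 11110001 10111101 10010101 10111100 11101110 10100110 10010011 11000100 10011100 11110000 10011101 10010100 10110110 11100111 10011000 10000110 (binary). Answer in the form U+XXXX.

U+011C

Offset 0: leading byte 0xE2 = 11100010 → 3-byte char #1 = E2 97 96.
Offset 3: leading byte 0xF0 = 11110000 → 4-byte char #2 = F0 B9 A4 A8.
Offset 7: leading byte 0xF4 = 11110100 → 4-byte char #3 = F4 8A A8 94.
Offset 11: leading byte 0xF0 = 11110000 → 4-byte char #4 = F0 A1 B9 A2.
Offset 15: leading byte 0xCA = 11001010 → 2-byte char #5 = CA 94.
Offset 17: leading byte 0xE0 = 11100000 → 3-byte char #6 = E0 BD 95.
Offset 20: leading byte 0xF0 = 11110000 → 4-byte char #7 = F0 B0 9A 9F.
Offset 24: leading byte 0xF1 = 11110001 → 4-byte char #8 = F1 BD 95 BC.
Offset 28: leading byte 0xEE = 11101110 → 3-byte char #9 = EE A6 93.
Offset 31: leading byte 0xC4 = 11000100 → 2-byte char #10 = C4 9C.
Leading byte 0xC4 = 11000100 matches 110xxxxx → 2-byte sequence.
Byte 1: 0xC4 = 11000100, payload 00100 (5 bits).
Byte 2: 0x9C = 10011100 (10xxxxxx ✓), payload 011100.
Concatenate: 00100011100 = 0x11C (11 bits → U+011C).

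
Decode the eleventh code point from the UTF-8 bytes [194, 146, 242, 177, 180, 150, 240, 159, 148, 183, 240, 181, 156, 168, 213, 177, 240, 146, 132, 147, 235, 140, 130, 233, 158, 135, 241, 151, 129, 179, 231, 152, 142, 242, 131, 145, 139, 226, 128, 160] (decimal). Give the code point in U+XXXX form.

U+8344B

Offset 0: leading byte 0xC2 = 11000010 → 2-byte char #1 = C2 92.
Offset 2: leading byte 0xF2 = 11110010 → 4-byte char #2 = F2 B1 B4 96.
Offset 6: leading byte 0xF0 = 11110000 → 4-byte char #3 = F0 9F 94 B7.
Offset 10: leading byte 0xF0 = 11110000 → 4-byte char #4 = F0 B5 9C A8.
Offset 14: leading byte 0xD5 = 11010101 → 2-byte char #5 = D5 B1.
Offset 16: leading byte 0xF0 = 11110000 → 4-byte char #6 = F0 92 84 93.
Offset 20: leading byte 0xEB = 11101011 → 3-byte char #7 = EB 8C 82.
Offset 23: leading byte 0xE9 = 11101001 → 3-byte char #8 = E9 9E 87.
Offset 26: leading byte 0xF1 = 11110001 → 4-byte char #9 = F1 97 81 B3.
Offset 30: leading byte 0xE7 = 11100111 → 3-byte char #10 = E7 98 8E.
Offset 33: leading byte 0xF2 = 11110010 → 4-byte char #11 = F2 83 91 8B.
Leading byte 0xF2 = 11110010 matches 11110xxx → 4-byte sequence.
Byte 1: 0xF2 = 11110010, payload 010 (3 bits).
Byte 2: 0x83 = 10000011 (10xxxxxx ✓), payload 000011.
Byte 3: 0x91 = 10010001 (10xxxxxx ✓), payload 010001.
Byte 4: 0x8B = 10001011 (10xxxxxx ✓), payload 001011.
Concatenate: 010000011010001001011 = 0x8344B (21 bits → U+8344B).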